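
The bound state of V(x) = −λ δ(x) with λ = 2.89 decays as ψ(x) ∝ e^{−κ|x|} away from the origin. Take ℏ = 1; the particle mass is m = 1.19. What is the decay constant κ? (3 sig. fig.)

Integrating the TISE across x = 0 gives the cusp condition ψ'(0⁺) − ψ'(0⁻) = −(2mλ/ℏ²)ψ(0).
With ψ ∝ e^{−κ|x|} this yields −2κ = −2mλ/ℏ², so κ = mλ/ℏ² = 3.439.

κ = 3.44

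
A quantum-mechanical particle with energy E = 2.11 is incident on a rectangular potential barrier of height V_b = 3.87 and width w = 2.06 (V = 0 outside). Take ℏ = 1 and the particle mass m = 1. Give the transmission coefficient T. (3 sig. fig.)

E < V_b: inside the barrier ψ ∝ e^{±κx} with κ = √(2m(V_b − E))/ℏ = 1.876.
κw = 3.865, sinh(κw) = 23.84.
The exact tunnelling result is T⁻¹ = 1 + V_b² sinh²(κw) / [4E(V_b − E)] = 574.0, so T = 0.00174.

T = 0.00174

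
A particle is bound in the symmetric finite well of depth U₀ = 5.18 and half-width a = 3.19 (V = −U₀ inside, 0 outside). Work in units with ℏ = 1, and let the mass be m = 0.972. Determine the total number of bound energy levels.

N = 7

Define the well-strength parameter z₀ = (a/ℏ)√(2mU₀) = 3.19 × √(2·0.972·5.18) = 10.12.
The even/odd transcendental equations gain one root per π/2 in z₀, giving N = 1 + ⌊2z₀/π⌋ = 1 + ⌊6.444⌋ = 7.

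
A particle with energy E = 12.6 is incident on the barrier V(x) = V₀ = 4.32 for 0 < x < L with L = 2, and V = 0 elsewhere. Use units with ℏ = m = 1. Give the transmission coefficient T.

Above the barrier the interior wavenumber is k₂ = √(2m(E − V₀))/ℏ = 4.069, giving phase k₂L = 8.139.
Matching at both interfaces gives T⁻¹ = 1 + V₀² sin²(k₂L) / [4E(E − V₀)] = 1.041, hence T = 0.960.

T = 0.960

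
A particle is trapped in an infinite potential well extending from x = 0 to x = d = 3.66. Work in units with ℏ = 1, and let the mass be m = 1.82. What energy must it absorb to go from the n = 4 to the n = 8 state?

E_n = n²π²ℏ²/(2md²), so ΔE = (8² − 4²) π²ℏ²/(2md²).
ΔE = 48 × π² / (2 × 1.82 × 3.66²) = 9.716.

ΔE = 9.72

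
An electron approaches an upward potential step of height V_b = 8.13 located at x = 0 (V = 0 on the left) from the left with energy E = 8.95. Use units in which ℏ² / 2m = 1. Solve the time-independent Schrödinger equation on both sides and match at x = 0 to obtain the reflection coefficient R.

The wavenumbers are k₁ = √(2mE)/ℏ = 2.992 on the left and k₂ = √(2m(E − V_b))/ℏ = 0.9055 on the right.
Matching ψ and ψ′ at x = 0 gives r = (k₁ − k₂)/(k₁ + k₂), so R = r² = 0.2865 and T = 1 − R = 0.7135.

R = 0.287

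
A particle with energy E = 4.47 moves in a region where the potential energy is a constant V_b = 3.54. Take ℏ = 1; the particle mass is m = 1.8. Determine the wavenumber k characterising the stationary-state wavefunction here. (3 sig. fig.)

With E > V_b the solution is oscillatory, ψ ∝ e^{±ikx} with k = √(2m(E − V_b))/ℏ.
k = √(2 × 1.8 × 0.93) = 1.830.

k = 1.83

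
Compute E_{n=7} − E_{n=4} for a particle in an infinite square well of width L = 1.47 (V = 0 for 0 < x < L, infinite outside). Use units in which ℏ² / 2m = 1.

E_n = n²π²ℏ²/(2mL²), so ΔE = (7² − 4²) π²ℏ²/(2mL²).
ΔE = 33 × π² / (2 × 0.5 × 1.47²) = 150.7.

ΔE = 151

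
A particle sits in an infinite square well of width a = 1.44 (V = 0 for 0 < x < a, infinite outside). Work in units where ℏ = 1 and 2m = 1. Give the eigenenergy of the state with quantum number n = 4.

E = 76.2

Requiring ψ(0) = ψ(a) = 0 quantises k = nπ/a, hence E_n = ℏ²k²/2m = n²π²ℏ²/(2ma²).
E_4 = 4² × π² / (2 × 0.5 × 1.44²) = 76.15.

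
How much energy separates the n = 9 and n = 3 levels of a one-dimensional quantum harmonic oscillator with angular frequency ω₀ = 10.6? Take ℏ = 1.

E_n = ℏω₀(n + ½), so ΔE = (9 − 3) ℏω₀ = 6 × 10.6 = 63.60.

ΔE = 63.6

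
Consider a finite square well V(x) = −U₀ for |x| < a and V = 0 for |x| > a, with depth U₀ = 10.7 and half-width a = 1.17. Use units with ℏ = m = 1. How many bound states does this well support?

The dimensionless depth is z₀ = a√(2mU₀)/ℏ = 1.17 × √(21.40) = 5.412.
The even/odd transcendental equations gain one root per π/2 in z₀, giving N = 1 + ⌊2z₀/π⌋ = 1 + ⌊3.446⌋ = 4.

N = 4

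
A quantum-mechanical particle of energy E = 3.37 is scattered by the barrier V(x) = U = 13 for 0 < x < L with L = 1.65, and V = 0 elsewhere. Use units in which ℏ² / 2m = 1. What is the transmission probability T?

T = 0.000110

E < U: inside the barrier ψ ∝ e^{±κx} with κ = √(2m(U − E))/ℏ = 3.103.
κL = 5.120, sinh(κL) = 83.69.
Matching ψ, ψ′ at both faces gives T = [1 + U² sinh²(κL) / (4E(U − E))]⁻¹ = 1/9120 = 0.000110.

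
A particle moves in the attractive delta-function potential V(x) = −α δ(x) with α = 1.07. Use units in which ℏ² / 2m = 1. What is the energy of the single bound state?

The bound state is ψ(x) = √κ e^{−κ|x|}. The derivative jump ψ'(0⁺) − ψ'(0⁻) = −(2mα/ℏ²)ψ(0) fixes κ = mα/ℏ² = 0.5350.
Then E = −ℏ²κ²/(2m) = −mα²/(2ℏ²) = -0.2862.

E = -0.286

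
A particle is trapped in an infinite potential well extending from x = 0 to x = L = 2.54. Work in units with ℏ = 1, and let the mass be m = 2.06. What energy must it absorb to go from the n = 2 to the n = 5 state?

E_n = n²π²ℏ²/(2mL²), so ΔE = (5² − 2²) π²ℏ²/(2mL²).
ΔE = 21 × π² / (2 × 2.06 × 2.54²) = 7.797.

ΔE = 7.80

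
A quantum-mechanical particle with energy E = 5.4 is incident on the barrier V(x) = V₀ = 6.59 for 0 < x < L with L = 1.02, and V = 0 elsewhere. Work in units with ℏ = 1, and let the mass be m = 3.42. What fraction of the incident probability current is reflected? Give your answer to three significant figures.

R = 0.993

E < V₀: inside the barrier ψ ∝ e^{±κx} with κ = √(2m(V₀ − E))/ℏ = 2.853.
κL = 2.910, sinh(κL) = 9.152.
Matching ψ, ψ′ at both faces gives T = [1 + V₀² sinh²(κL) / (4E(V₀ − E))]⁻¹ = 1/142.5 = 0.00702.
R = 1 − T = 0.993.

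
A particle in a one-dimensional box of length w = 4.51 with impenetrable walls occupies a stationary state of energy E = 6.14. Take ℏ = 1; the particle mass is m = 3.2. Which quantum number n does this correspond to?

For an infinite well E_n = n²π²ℏ²/(2mw²), so n = (w/πℏ)√(2mE).
n = (4.51/π) × √(2 × 3.2 × 6.14) = 8.999 → n = 9.

n = 9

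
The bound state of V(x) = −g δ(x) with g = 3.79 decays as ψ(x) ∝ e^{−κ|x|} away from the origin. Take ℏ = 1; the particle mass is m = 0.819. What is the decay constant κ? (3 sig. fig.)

Integrating the TISE across x = 0 gives the cusp condition ψ'(0⁺) − ψ'(0⁻) = −(2mg/ℏ²)ψ(0).
With ψ ∝ e^{−κ|x|} this yields −2κ = −2mg/ℏ², so κ = mg/ℏ² = 3.104.

κ = 3.10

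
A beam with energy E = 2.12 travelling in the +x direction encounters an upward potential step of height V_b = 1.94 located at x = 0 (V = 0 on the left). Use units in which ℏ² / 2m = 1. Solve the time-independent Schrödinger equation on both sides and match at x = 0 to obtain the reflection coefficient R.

The wavenumbers are k₁ = √(2mE)/ℏ = 1.456 on the left and k₂ = √(2m(E − V_b))/ℏ = 0.4243 on the right.
Continuity of ψ and ψ′ at the step yields the reflection amplitude r = (k₁ − k₂)/(k₁ + k₂) = 0.5487; thus R = |r|² = 0.3011, T = 0.6989.

R = 0.301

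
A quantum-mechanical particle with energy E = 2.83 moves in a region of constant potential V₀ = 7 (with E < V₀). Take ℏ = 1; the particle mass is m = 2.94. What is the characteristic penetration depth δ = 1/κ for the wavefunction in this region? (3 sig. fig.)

δ = 0.202

Since E < V₀ the TISE in this region is ψ'' = κ²ψ with κ = √(2m(V₀ − E))/ℏ.
κ = √(2 × 2.94 × 4.17) = 4.952. The penetration depth is δ = 1/κ = 0.202.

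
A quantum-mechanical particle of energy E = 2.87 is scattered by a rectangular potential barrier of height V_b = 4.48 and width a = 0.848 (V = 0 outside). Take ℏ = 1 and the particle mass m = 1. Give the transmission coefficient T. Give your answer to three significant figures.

Since E < V_b the interior solution is evanescent with decay constant κ = √(2m(V_b − E))/ℏ = 1.794.
κa = 1.522, sinh(κa) = 2.181.
The exact tunnelling result is T⁻¹ = 1 + V_b² sinh²(κa) / [4E(V_b − E)] = 6.164, so T = 0.162.

T = 0.162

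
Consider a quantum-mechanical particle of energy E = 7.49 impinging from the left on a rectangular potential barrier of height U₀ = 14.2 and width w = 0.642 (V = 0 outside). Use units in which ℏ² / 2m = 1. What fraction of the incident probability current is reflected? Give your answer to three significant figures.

R = 0.866

Since E < U₀ the interior solution is evanescent with decay constant κ = √(2m(U₀ − E))/ℏ = 2.590.
κw = 1.663, sinh(κw) = 2.543.
Matching ψ, ψ′ at both faces gives T = [1 + U₀² sinh²(κw) / (4E(U₀ − E))]⁻¹ = 1/7.485 = 0.134.
R = 1 − T = 0.866.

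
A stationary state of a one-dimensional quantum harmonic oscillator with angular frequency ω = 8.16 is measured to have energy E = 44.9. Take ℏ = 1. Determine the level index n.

n = 5

Invert E_n = (n + ½)ℏω: n = E/ℏω − ½ = 5.002, so n = 5.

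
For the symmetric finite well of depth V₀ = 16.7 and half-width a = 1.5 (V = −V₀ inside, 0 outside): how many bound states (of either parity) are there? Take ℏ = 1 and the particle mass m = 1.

N = 6

Define the well-strength parameter z₀ = (a/ℏ)√(2mV₀) = 1.5 × √(2·1·16.7) = 8.669.
The even/odd transcendental equations gain one root per π/2 in z₀, giving N = 1 + ⌊2z₀/π⌋ = 1 + ⌊5.519⌋ = 6.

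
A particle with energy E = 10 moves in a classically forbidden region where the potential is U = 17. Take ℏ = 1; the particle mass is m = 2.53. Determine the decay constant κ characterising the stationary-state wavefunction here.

Since E < U the TISE in this region is ψ'' = κ²ψ with κ = √(2m(U − E))/ℏ.
κ = √(2 × 2.53 × 7) = 5.951.

κ = 5.95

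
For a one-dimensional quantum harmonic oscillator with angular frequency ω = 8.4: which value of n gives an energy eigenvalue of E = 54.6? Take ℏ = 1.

n = 6

E_n = ℏω(n + ½) ⇒ n = E/(ℏω) − ½ = 54.6/8.4 − 0.5 = 6.000 → n = 6.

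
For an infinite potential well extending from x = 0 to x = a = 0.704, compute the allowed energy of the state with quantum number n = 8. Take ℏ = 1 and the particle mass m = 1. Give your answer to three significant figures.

E = 637

The infinite-well eigenfunctions ψ_n = √(2/a) sin(nπx/a) vanish at both walls, giving E_n = n²π²ℏ²/(2ma²).
E_8 = 8² × π² / (2 × 1 × 0.704²) = 637.2.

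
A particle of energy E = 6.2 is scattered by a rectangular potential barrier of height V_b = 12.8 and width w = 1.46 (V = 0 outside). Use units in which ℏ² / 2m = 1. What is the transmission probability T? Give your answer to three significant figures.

Since E < V_b the interior solution is evanescent with decay constant κ = √(2m(V_b − E))/ℏ = 2.569.
κw = 3.751, sinh(κw) = 21.27.
The exact tunnelling result is T⁻¹ = 1 + V_b² sinh²(κw) / [4E(V_b − E)] = 453.7, so T = 0.00220.

T = 0.00220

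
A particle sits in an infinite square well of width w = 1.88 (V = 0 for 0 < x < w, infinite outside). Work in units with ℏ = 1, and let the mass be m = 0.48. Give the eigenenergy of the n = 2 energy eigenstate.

The infinite-well eigenfunctions ψ_n = √(2/w) sin(nπx/w) vanish at both walls, giving E_n = n²π²ℏ²/(2mw²).
E_2 = 2² × π² / (2 × 0.48 × 1.88²) = 11.64.

E = 11.6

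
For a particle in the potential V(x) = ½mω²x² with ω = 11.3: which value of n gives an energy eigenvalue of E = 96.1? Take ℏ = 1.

E_n = ℏω(n + ½) ⇒ n = E/(ℏω) − ½ = 96.1/11.3 − 0.5 = 8.004 → n = 8.

n = 8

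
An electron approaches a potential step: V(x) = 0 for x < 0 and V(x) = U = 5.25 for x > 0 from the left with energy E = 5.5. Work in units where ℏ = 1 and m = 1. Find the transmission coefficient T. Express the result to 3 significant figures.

T = 0.579

On each side the TISE gives plane waves with k = √(2m(E − V))/ℏ: k₁ = √(2·1·5.5) = 3.317, k₂ = √(2·1·0.25) = 0.7071.
Matching ψ and ψ′ at x = 0 gives r = (k₁ − k₂)/(k₁ + k₂), so R = r² = 0.4206 and T = 1 − R = 0.5794.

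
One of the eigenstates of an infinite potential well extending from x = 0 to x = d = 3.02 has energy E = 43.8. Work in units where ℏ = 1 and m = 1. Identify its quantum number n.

From E_n = n²π²ℏ²/(2md²) invert to n = √(2md²E)/(πℏ).
n = (3.02/π) × √(2 × 1 × 43.8) = 8.997 → n = 9.

n = 9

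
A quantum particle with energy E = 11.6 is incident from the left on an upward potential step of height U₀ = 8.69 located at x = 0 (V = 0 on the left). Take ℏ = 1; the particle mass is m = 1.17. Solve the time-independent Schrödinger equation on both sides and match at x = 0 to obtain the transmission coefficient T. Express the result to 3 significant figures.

T = 0.889

The wavenumbers are k₁ = √(2mE)/ℏ = 5.210 on the left and k₂ = √(2m(E − U₀))/ℏ = 2.609 on the right.
Continuity of ψ and ψ′ at the step yields the reflection amplitude r = (k₁ − k₂)/(k₁ + k₂) = 0.3326; thus R = |r|² = 0.1106, T = 0.8894.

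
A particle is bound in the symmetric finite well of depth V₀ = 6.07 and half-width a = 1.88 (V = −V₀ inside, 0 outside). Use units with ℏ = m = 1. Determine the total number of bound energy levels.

Define the well-strength parameter z₀ = (a/ℏ)√(2mV₀) = 1.88 × √(2·1·6.07) = 6.550.
The even/odd transcendental equations gain one root per π/2 in z₀, giving N = 1 + ⌊2z₀/π⌋ = 1 + ⌊4.170⌋ = 5.

N = 5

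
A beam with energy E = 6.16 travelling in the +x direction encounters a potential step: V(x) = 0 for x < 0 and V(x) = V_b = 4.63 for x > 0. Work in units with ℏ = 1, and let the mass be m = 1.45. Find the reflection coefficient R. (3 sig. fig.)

R = 0.112

The wavenumbers are k₁ = √(2mE)/ℏ = 4.227 on the left and k₂ = √(2m(E − V_b))/ℏ = 2.106 on the right.
Matching ψ and ψ′ at x = 0 gives r = (k₁ − k₂)/(k₁ + k₂), so R = r² = 0.1121 and T = 1 − R = 0.8879.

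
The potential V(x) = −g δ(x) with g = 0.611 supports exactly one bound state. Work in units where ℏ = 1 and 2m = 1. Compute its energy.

For x ≠ 0 the bound state is ψ ∝ e^{−κ|x|}; integrating the TISE across the delta gives the cusp condition 2κ = 2mg/ℏ², so κ = 0.3055.
Then E = −ℏ²κ²/(2m) = −mg²/(2ℏ²) = -0.09333.

E = -0.0933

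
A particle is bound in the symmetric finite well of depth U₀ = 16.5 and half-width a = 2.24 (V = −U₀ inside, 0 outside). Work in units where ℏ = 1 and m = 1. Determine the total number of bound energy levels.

Define the well-strength parameter z₀ = (a/ℏ)√(2mU₀) = 2.24 × √(2·1·16.5) = 12.87.
The even/odd transcendental equations gain one root per π/2 in z₀, giving N = 1 + ⌊2z₀/π⌋ = 1 + ⌊8.192⌋ = 9.

N = 9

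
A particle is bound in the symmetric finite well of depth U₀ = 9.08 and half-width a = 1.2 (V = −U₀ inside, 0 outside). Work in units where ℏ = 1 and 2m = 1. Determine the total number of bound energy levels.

The dimensionless depth is z₀ = a√(2mU₀)/ℏ = 1.2 × √(9.080) = 3.616.
The even/odd transcendental equations gain one root per π/2 in z₀, giving N = 1 + ⌊2z₀/π⌋ = 1 + ⌊2.302⌋ = 3.

N = 3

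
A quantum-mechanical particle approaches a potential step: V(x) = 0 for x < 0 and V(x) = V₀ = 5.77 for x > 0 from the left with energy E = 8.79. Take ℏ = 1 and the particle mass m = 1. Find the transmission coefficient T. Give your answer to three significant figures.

The wavenumbers are k₁ = √(2mE)/ℏ = 4.193 on the left and k₂ = √(2m(E − V₀))/ℏ = 2.458 on the right.
Continuity of ψ and ψ′ at the step yields the reflection amplitude r = (k₁ − k₂)/(k₁ + k₂) = 0.2609; thus R = |r|² = 0.06808, T = 0.9319.

T = 0.932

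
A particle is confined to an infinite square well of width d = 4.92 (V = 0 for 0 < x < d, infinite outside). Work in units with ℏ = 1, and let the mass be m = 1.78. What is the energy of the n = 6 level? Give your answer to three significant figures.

E = 4.12

Requiring ψ(0) = ψ(d) = 0 quantises k = nπ/d, hence E_n = ℏ²k²/2m = n²π²ℏ²/(2md²).
E_6 = 6² × π² / (2 × 1.78 × 4.92²) = 4.123.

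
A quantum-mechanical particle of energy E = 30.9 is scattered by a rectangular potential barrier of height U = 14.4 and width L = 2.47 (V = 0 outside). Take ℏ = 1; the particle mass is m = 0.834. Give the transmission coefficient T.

T = 0.985

Above the barrier the interior wavenumber is k₂ = √(2m(E − U))/ℏ = 5.246, giving phase k₂L = 12.96.
T = [1 + U² sin²(k₂L) / (4E(E − U))]⁻¹ = 1/1.015 = 0.985.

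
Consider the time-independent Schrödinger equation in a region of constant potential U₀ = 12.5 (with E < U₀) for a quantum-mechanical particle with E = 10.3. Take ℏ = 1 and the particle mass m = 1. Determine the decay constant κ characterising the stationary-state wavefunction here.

κ = 2.10

Since E < U₀ the TISE in this region is ψ'' = κ²ψ with κ = √(2m(U₀ − E))/ℏ.
κ = √(2 × 1 × 2.2) = 2.098.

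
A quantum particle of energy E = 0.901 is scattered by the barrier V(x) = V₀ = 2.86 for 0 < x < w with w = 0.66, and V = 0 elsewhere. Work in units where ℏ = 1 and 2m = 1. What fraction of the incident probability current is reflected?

R = 0.566

E < V₀: inside the barrier ψ ∝ e^{±κx} with κ = √(2m(V₀ − E))/ℏ = 1.400.
κw = 0.9238, sinh(κw) = 1.061.
Matching ψ, ψ′ at both faces gives T = [1 + V₀² sinh²(κw) / (4E(V₀ − E))]⁻¹ = 1/2.304 = 0.434.
R = 1 − T = 0.566.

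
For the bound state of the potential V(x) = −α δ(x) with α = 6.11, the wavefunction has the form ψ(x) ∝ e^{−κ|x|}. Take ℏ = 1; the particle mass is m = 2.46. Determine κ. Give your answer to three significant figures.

κ = 15.0

Integrate −(ℏ²/2m)ψ'' − αδ(x)ψ = Eψ from −ε to +ε: the ψ'' term gives ψ'(0⁺) − ψ'(0⁻) and the δ term gives −(2mα/ℏ²)ψ(0).
With ψ ∝ e^{−κ|x|} this yields −2κ = −2mα/ℏ², so κ = mα/ℏ² = 15.03.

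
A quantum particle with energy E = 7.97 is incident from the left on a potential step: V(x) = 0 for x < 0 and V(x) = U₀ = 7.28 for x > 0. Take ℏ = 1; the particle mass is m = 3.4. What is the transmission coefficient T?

T = 0.703

The wavenumbers are k₁ = √(2mE)/ℏ = 7.362 on the left and k₂ = √(2m(E − U₀))/ℏ = 2.166 on the right.
Matching ψ and ψ′ at x = 0 gives r = (k₁ − k₂)/(k₁ + k₂), so R = r² = 0.2974 and T = 1 − R = 0.7026.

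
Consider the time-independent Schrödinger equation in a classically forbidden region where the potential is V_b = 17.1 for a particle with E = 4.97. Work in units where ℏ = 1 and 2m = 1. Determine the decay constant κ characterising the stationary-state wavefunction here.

κ = 3.48

Since E < V_b the TISE in this region is ψ'' = κ²ψ with κ = √(2m(V_b − E))/ℏ.
κ = √(2 × 0.5 × 12.13) = 3.483.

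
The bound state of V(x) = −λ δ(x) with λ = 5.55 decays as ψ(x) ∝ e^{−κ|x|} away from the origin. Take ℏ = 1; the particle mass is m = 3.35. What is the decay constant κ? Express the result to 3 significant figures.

Integrating the TISE across x = 0 gives the cusp condition ψ'(0⁺) − ψ'(0⁻) = −(2mλ/ℏ²)ψ(0).
With ψ ∝ e^{−κ|x|} this yields −2κ = −2mλ/ℏ², so κ = mλ/ℏ² = 18.59.

κ = 18.6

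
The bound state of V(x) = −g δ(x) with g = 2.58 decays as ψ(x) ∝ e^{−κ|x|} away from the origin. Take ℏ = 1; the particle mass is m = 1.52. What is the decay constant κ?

κ = 3.92

Integrate −(ℏ²/2m)ψ'' − gδ(x)ψ = Eψ from −ε to +ε: the ψ'' term gives ψ'(0⁺) − ψ'(0⁻) and the δ term gives −(2mg/ℏ²)ψ(0).
With ψ ∝ e^{−κ|x|} this yields −2κ = −2mg/ℏ², so κ = mg/ℏ² = 3.922.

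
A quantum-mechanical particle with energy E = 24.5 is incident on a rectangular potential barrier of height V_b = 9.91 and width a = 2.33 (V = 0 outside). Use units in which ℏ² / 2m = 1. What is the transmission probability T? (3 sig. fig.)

Above the barrier the interior wavenumber is k₂ = √(2m(E − V_b))/ℏ = 3.820, giving phase k₂a = 8.900.
T = [1 + V_b² sin²(k₂a) / (4E(E − V_b))]⁻¹ = 1/1.017 = 0.983.

T = 0.983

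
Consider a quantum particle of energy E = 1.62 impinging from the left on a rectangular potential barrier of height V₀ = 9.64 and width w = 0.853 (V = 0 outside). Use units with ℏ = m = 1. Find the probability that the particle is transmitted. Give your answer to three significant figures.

T = 0.00241

E < V₀: inside the barrier ψ ∝ e^{±κx} with κ = √(2m(V₀ − E))/ℏ = 4.005.
κw = 3.416, sinh(κw) = 15.21.
Matching ψ, ψ′ at both faces gives T = [1 + V₀² sinh²(κw) / (4E(V₀ − E))]⁻¹ = 1/414.7 = 0.00241.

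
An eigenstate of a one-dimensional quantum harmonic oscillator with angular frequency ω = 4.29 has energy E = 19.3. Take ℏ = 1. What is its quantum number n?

E_n = ℏω(n + ½) ⇒ n = E/(ℏω) − ½ = 19.3/4.29 − 0.5 = 3.999 → n = 4.

n = 4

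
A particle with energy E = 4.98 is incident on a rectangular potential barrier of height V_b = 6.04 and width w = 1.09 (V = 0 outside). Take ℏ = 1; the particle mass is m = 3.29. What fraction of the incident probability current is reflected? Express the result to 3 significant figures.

R = 0.993

E < V_b: inside the barrier ψ ∝ e^{±κx} with κ = √(2m(V_b − E))/ℏ = 2.641.
κw = 2.879, sinh(κw) = 8.867.
Matching ψ, ψ′ at both faces gives T = [1 + V_b² sinh²(κw) / (4E(V_b − E))]⁻¹ = 1/136.8 = 0.00731.
R = 1 − T = 0.993.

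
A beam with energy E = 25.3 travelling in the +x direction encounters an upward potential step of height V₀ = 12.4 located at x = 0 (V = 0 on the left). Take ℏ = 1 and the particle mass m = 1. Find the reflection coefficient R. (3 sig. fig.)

On each side the TISE gives plane waves with k = √(2m(E − V))/ℏ: k₁ = √(2·1·25.3) = 7.113, k₂ = √(2·1·12.9) = 5.079.
Matching ψ and ψ′ at x = 0 gives r = (k₁ − k₂)/(k₁ + k₂), so R = r² = 0.02783 and T = 1 − R = 0.9722.

R = 0.0278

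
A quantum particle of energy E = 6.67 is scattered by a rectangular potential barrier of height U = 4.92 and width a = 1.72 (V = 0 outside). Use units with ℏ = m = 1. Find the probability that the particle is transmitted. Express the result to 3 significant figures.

Above the barrier the interior wavenumber is k₂ = √(2m(E − U))/ℏ = 1.871, giving phase k₂a = 3.218.
Matching at both interfaces gives T⁻¹ = 1 + U² sin²(k₂a) / [4E(E − U)] = 1.003, hence T = 0.997.

T = 0.997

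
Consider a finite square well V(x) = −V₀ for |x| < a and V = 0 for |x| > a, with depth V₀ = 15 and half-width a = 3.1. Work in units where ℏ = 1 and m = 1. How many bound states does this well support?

N = 11

Define the well-strength parameter z₀ = (a/ℏ)√(2mV₀) = 3.1 × √(2·1·15) = 16.98.
The even/odd transcendental equations gain one root per π/2 in z₀, giving N = 1 + ⌊2z₀/π⌋ = 1 + ⌊10.81⌋ = 11.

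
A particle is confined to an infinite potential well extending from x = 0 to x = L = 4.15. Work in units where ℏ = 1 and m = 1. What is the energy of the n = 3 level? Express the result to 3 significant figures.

The infinite-well eigenfunctions ψ_n = √(2/L) sin(nπx/L) vanish at both walls, giving E_n = n²π²ℏ²/(2mL²).
E_3 = 3² × π² / (2 × 1 × 4.15²) = 2.579.

E = 2.58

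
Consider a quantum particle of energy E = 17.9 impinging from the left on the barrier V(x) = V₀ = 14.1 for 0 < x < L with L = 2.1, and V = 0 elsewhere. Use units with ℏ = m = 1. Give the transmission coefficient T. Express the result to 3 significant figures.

T = 0.859

Above the barrier the interior wavenumber is k₂ = √(2m(E − V₀))/ℏ = 2.757, giving phase k₂L = 5.789.
Matching at both interfaces gives T⁻¹ = 1 + V₀² sin²(k₂L) / [4E(E − V₀)] = 1.164, hence T = 0.859.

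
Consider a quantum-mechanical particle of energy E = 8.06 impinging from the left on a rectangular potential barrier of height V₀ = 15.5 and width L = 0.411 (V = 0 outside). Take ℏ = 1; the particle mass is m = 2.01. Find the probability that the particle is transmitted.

T = 0.0436

E < V₀: inside the barrier ψ ∝ e^{±κx} with κ = √(2m(V₀ − E))/ℏ = 5.469.
κL = 2.248, sinh(κL) = 4.680.
Matching ψ, ψ′ at both faces gives T = [1 + V₀² sinh²(κL) / (4E(V₀ − E))]⁻¹ = 1/22.94 = 0.0436.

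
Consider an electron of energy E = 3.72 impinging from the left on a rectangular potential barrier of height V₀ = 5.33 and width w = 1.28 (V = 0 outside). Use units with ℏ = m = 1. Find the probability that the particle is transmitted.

E < V₀: inside the barrier ψ ∝ e^{±κx} with κ = √(2m(V₀ − E))/ℏ = 1.794.
κw = 2.297, sinh(κw) = 4.921.
The exact tunnelling result is T⁻¹ = 1 + V₀² sinh²(κw) / [4E(V₀ − E)] = 29.72, so T = 0.0336.

T = 0.0336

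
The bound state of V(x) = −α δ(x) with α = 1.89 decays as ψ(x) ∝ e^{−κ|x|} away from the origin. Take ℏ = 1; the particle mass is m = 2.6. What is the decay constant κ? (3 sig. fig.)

κ = 4.91

Integrate −(ℏ²/2m)ψ'' − αδ(x)ψ = Eψ from −ε to +ε: the ψ'' term gives ψ'(0⁺) − ψ'(0⁻) and the δ term gives −(2mα/ℏ²)ψ(0).
With ψ ∝ e^{−κ|x|} this yields −2κ = −2mα/ℏ², so κ = mα/ℏ² = 4.914.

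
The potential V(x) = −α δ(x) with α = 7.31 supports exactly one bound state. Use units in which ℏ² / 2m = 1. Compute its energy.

The bound state is ψ(x) = √κ e^{−κ|x|}. The derivative jump ψ'(0⁺) − ψ'(0⁻) = −(2mα/ℏ²)ψ(0) fixes κ = mα/ℏ² = 3.655.
Then E = −ℏ²κ²/(2m) = −mα²/(2ℏ²) = -13.36.

E = -13.4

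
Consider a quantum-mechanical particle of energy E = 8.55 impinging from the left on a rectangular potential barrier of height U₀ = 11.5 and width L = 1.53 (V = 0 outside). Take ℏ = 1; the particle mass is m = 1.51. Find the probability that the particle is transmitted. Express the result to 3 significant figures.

Since E < U₀ the interior solution is evanescent with decay constant κ = √(2m(U₀ − E))/ℏ = 2.985.
κL = 4.567, sinh(κL) = 48.11.
Matching ψ, ψ′ at both faces gives T = [1 + U₀² sinh²(κL) / (4E(U₀ − E))]⁻¹ = 1/3035 = 0.000329.

T = 0.000329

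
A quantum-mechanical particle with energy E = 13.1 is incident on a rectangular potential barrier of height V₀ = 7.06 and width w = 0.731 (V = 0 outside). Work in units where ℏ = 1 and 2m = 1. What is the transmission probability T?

E > V₀: inside the barrier k₂ = √(2m(E − V₀))/ℏ = 2.458, k₂w = 1.797.
Matching at both interfaces gives T⁻¹ = 1 + V₀² sin²(k₂w) / [4E(E − V₀)] = 1.150, hence T = 0.870.

T = 0.870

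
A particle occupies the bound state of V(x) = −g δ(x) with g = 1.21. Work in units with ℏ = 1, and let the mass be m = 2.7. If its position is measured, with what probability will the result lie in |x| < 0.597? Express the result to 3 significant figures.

The normalised bound state is ψ = √κ e^{−κ|x|} with κ = mg/ℏ² = 3.267.
P(|x| < d) = ∫_{−d}^{d} κ e^{−2κ|x|} dx = 1 − e^{−2κd} = 1 − e^{−3.901} = 0.9798.

P = 0.980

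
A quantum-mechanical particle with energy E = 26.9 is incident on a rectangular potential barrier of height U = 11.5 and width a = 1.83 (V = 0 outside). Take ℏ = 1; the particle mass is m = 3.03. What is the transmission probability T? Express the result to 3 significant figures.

E > U: inside the barrier k₂ = √(2m(E − U))/ℏ = 9.660, k₂a = 17.68.
T = [1 + U² sin²(k₂a) / (4E(E − U))]⁻¹ = 1/1.068 = 0.937.

T = 0.937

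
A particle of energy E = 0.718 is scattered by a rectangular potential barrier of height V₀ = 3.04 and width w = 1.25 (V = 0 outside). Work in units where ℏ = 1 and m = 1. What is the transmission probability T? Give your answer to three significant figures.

E < V₀: inside the barrier ψ ∝ e^{±κx} with κ = √(2m(V₀ − E))/ℏ = 2.155.
κw = 2.694, sinh(κw) = 7.360.
The exact tunnelling result is T⁻¹ = 1 + V₀² sinh²(κw) / [4E(V₀ − E)] = 76.06, so T = 0.0131.

T = 0.0131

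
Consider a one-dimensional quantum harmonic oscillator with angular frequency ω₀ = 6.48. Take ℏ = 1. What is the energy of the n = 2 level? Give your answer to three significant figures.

The oscillator eigenvalues are E_n = ℏω₀(n + ½), so E_2 = 6.48 × 2.5 = 16.20.

E = 16.2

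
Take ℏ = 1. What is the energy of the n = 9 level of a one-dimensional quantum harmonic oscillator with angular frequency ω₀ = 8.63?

Using E_n = (n + ½)ℏω₀: E_9 = 9.5 × 8.63 = 81.99.

E = 82.0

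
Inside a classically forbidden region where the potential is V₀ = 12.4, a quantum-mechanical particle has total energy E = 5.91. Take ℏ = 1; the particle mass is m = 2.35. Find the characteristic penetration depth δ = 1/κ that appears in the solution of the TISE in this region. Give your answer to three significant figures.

Since E < V₀ the TISE in this region is ψ'' = κ²ψ with κ = √(2m(V₀ − E))/ℏ.
κ = √(2 × 2.35 × 6.49) = 5.523. The penetration depth is δ = 1/κ = 0.181.

δ = 0.181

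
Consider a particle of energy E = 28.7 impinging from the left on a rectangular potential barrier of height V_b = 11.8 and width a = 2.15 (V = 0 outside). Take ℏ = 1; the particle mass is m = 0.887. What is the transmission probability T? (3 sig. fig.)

E > V_b: inside the barrier k₂ = √(2m(E − V_b))/ℏ = 5.475, k₂a = 11.77.
Matching at both interfaces gives T⁻¹ = 1 + V_b² sin²(k₂a) / [4E(E − V_b)] = 1.037, hence T = 0.965.

T = 0.965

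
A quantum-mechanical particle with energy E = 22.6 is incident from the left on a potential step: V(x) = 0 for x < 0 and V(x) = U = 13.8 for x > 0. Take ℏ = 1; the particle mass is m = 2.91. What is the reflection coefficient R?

The wavenumbers are k₁ = √(2mE)/ℏ = 11.47 on the left and k₂ = √(2m(E − U))/ℏ = 7.157 on the right.
Continuity of ψ and ψ′ at the step yields the reflection amplitude r = (k₁ − k₂)/(k₁ + k₂) = 0.2315; thus R = |r|² = 0.05360, T = 0.9464.

R = 0.0536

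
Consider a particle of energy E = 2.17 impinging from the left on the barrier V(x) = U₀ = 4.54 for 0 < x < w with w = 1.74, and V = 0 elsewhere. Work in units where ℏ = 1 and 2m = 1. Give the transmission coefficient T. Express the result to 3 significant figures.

T = 0.0186

E < U₀: inside the barrier ψ ∝ e^{±κx} with κ = √(2m(U₀ − E))/ℏ = 1.539.
κw = 2.679, sinh(κw) = 7.249.
Matching ψ, ψ′ at both faces gives T = [1 + U₀² sinh²(κw) / (4E(U₀ − E))]⁻¹ = 1/53.65 = 0.0186.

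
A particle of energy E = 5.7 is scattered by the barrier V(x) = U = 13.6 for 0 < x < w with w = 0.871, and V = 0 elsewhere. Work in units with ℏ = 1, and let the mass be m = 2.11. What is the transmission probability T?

T = 0.000167

E < U: inside the barrier ψ ∝ e^{±κx} with κ = √(2m(U − E))/ℏ = 5.774.
κw = 5.029, sinh(κw) = 76.39.
Matching ψ, ψ′ at both faces gives T = [1 + U² sinh²(κw) / (4E(U − E))]⁻¹ = 1/5994 = 0.000167.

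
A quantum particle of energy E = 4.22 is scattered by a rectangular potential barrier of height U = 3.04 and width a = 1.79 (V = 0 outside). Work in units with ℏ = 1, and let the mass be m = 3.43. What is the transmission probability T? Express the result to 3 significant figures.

T = 0.714

E > U: inside the barrier k₂ = √(2m(E − U))/ℏ = 2.845, k₂a = 5.093.
T = [1 + U² sin²(k₂a) / (4E(E − U))]⁻¹ = 1/1.400 = 0.714.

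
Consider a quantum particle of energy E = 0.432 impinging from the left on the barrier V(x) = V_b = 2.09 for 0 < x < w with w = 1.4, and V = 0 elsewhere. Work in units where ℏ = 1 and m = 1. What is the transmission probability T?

T = 0.0160

E < V_b: inside the barrier ψ ∝ e^{±κx} with κ = √(2m(V_b − E))/ℏ = 1.821.
κw = 2.549, sinh(κw) = 6.361.
Matching ψ, ψ′ at both faces gives T = [1 + V_b² sinh²(κw) / (4E(V_b − E))]⁻¹ = 1/62.68 = 0.0160.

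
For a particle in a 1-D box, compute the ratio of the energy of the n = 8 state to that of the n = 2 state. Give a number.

E_n = n²π²ℏ²/(2mL²) so the ratio is n₂²/n₁² = 64/4 = 16.

16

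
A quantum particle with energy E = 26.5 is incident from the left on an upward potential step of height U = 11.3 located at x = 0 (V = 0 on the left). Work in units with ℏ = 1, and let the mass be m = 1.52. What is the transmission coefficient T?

On each side the TISE gives plane waves with k = √(2m(E − V))/ℏ: k₁ = √(2·1.52·26.5) = 8.976, k₂ = √(2·1.52·15.2) = 6.798.
Matching ψ and ψ′ at x = 0 gives r = (k₁ − k₂)/(k₁ + k₂), so R = r² = 0.01906 and T = 1 − R = 0.9809.

T = 0.981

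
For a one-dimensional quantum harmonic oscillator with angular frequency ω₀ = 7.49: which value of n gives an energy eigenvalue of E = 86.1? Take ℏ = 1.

n = 11

Invert E_n = (n + ½)ℏω₀: n = E/ℏω₀ − ½ = 10.995, so n = 11.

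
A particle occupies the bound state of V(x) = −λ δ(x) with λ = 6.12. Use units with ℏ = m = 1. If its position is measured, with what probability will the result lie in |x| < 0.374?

P = 0.990

The normalised bound state is ψ = √κ e^{−κ|x|} with κ = mλ/ℏ² = 6.120.
P(|x| < d) = ∫_{−d}^{d} κ e^{−2κ|x|} dx = 1 − e^{−2κd} = 1 − e^{−4.578} = 0.9897.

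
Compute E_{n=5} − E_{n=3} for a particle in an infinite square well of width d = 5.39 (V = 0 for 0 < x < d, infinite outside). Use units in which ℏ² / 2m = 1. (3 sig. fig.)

ΔE = 5.44

E_n = n²π²ℏ²/(2md²), so ΔE = (5² − 3²) π²ℏ²/(2md²).
ΔE = 16 × π² / (2 × 0.5 × 5.39²) = 5.436.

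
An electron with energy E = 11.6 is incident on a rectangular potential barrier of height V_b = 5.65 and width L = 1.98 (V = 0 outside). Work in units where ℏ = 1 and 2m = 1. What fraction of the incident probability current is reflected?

R = 0.102

Above the barrier the interior wavenumber is k₂ = √(2m(E − V_b))/ℏ = 2.439, giving phase k₂L = 4.830.
Matching at both interfaces gives T⁻¹ = 1 + V_b² sin²(k₂L) / [4E(E − V_b)] = 1.114, hence T = 0.898.
R = 1 − T = 0.102.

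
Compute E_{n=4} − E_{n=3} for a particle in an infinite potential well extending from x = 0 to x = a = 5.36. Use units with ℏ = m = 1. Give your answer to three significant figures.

ΔE = 1.20

E_n = n²π²ℏ²/(2ma²), so ΔE = (4² − 3²) π²ℏ²/(2ma²).
ΔE = 7 × π² / (2 × 1 × 5.36²) = 1.202.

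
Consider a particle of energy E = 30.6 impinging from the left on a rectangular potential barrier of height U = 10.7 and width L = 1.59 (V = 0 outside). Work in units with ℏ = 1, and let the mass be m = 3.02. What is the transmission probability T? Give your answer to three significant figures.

Above the barrier the interior wavenumber is k₂ = √(2m(E − U))/ℏ = 10.96, giving phase k₂L = 17.43.
Matching at both interfaces gives T⁻¹ = 1 + U² sin²(k₂L) / [4E(E − U)] = 1.046, hence T = 0.956.

T = 0.956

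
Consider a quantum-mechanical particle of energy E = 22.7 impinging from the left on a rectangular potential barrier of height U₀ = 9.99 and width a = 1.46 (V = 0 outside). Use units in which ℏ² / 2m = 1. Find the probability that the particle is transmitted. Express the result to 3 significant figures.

E > U₀: inside the barrier k₂ = √(2m(E − U₀))/ℏ = 3.565, k₂a = 5.205.
T = [1 + U₀² sin²(k₂a) / (4E(E − U₀))]⁻¹ = 1/1.067 = 0.937.

T = 0.937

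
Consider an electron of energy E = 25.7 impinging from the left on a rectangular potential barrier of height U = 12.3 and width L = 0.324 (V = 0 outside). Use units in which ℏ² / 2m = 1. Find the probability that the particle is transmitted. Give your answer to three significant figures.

Above the barrier the interior wavenumber is k₂ = √(2m(E − U))/ℏ = 3.661, giving phase k₂L = 1.186.
T = [1 + U² sin²(k₂L) / (4E(E − U))]⁻¹ = 1/1.094 = 0.914.

T = 0.914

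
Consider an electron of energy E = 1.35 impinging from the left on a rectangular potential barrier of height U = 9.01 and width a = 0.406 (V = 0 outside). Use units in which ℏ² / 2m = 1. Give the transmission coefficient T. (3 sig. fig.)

T = 0.212

E < U: inside the barrier ψ ∝ e^{±κx} with κ = √(2m(U − E))/ℏ = 2.768.
κa = 1.124, sinh(κa) = 1.376.
The exact tunnelling result is T⁻¹ = 1 + U² sinh²(κa) / [4E(U − E)] = 4.713, so T = 0.212.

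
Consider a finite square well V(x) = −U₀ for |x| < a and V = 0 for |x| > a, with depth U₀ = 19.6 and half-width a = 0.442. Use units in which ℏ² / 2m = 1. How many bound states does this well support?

N = 2

Define the well-strength parameter z₀ = (a/ℏ)√(2mU₀) = 0.442 × √(2·0.5·19.6) = 1.957.
The even/odd transcendental equations gain one root per π/2 in z₀, giving N = 1 + ⌊2z₀/π⌋ = 1 + ⌊1.246⌋ = 2.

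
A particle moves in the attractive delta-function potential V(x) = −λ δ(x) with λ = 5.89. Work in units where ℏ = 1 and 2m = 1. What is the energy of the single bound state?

For x ≠ 0 the bound state is ψ ∝ e^{−κ|x|}; integrating the TISE across the delta gives the cusp condition 2κ = 2mλ/ℏ², so κ = 2.945.
Then E = −ℏ²κ²/(2m) = −mλ²/(2ℏ²) = -8.673.

E = -8.67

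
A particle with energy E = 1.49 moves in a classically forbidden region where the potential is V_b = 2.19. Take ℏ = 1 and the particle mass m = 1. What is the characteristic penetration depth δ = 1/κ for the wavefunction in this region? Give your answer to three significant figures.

δ = 0.845

Since E < V_b the TISE in this region is ψ'' = κ²ψ with κ = √(2m(V_b − E))/ℏ.
κ = √(2 × 1 × 0.7) = 1.183. The penetration depth is δ = 1/κ = 0.845.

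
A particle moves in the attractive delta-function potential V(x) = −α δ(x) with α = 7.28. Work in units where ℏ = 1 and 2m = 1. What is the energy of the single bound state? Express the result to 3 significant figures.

E = -13.2

For x ≠ 0 the bound state is ψ ∝ e^{−κ|x|}; integrating the TISE across the delta gives the cusp condition 2κ = 2mα/ℏ², so κ = 3.640.
Then E = −ℏ²κ²/(2m) = −mα²/(2ℏ²) = -13.25.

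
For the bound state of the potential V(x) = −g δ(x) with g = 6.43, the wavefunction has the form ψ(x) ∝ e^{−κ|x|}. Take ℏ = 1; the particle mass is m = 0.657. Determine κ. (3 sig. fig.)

Integrating the TISE across x = 0 gives the cusp condition ψ'(0⁺) − ψ'(0⁻) = −(2mg/ℏ²)ψ(0).
With ψ ∝ e^{−κ|x|} this yields −2κ = −2mg/ℏ², so κ = mg/ℏ² = 4.225.

κ = 4.22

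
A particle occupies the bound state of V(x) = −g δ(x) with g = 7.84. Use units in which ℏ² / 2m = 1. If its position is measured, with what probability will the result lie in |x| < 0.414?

P = 0.961

The normalised bound state is ψ = √κ e^{−κ|x|} with κ = mg/ℏ² = 3.920.
P(|x| < d) = ∫_{−d}^{d} κ e^{−2κ|x|} dx = 1 − e^{−2κd} = 1 − e^{−3.246} = 0.9611.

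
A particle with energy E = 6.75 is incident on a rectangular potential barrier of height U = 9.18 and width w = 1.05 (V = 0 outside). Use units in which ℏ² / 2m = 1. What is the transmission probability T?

T = 0.113

E < U: inside the barrier ψ ∝ e^{±κx} with κ = √(2m(U − E))/ℏ = 1.559.
κw = 1.637, sinh(κw) = 2.472.
Matching ψ, ψ′ at both faces gives T = [1 + U² sinh²(κw) / (4E(U − E))]⁻¹ = 1/8.849 = 0.113.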